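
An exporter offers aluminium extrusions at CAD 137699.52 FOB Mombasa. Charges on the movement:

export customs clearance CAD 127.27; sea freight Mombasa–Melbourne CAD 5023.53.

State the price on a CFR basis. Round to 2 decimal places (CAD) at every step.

CFR price: CAD 142723.05

Not relevant to the conversion: export clearance — on the seller under both FOB and CFR; already in the FOB price and stays in the CFR price.
From FOB to CFR, the seller additionally bears: freight.
CFR price = 137699.52 + 5023.53 = 142723.05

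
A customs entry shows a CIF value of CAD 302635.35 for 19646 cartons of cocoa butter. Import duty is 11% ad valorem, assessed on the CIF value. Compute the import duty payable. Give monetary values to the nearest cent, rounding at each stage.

Import duty = 302635.35 × 11% = 33289.89

Import duty: CAD 33289.89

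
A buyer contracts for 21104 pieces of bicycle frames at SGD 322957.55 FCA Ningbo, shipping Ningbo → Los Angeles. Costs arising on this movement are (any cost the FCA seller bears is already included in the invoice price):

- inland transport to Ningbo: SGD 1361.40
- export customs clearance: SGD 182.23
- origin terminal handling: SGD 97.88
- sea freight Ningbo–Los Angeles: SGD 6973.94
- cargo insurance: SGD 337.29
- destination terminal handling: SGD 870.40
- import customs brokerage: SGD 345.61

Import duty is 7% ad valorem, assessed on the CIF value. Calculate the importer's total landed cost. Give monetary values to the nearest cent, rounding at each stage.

Total landed cost: SGD 354708.34

FCA: the seller delivers export-cleared goods to the carrier; the buyer bears costs from that point.
Already in the invoice (seller's account under FCA): inland to port, export clearance — exclude.
CIF value = FCA price + origin terminal + freight + insurance = 322957.55 + 97.88 + 6973.94 + 337.29 = 330366.66
Import duty = 330366.66 × 7% = 23125.67
Buyer bears: origin terminal 97.88 + freight 6973.94 + insurance 337.29 + destination terminal 870.40 + brokerage 345.61 + duty 23125.67 = 31750.79
Landed cost = invoice 322957.55 + 31750.79 = 354708.34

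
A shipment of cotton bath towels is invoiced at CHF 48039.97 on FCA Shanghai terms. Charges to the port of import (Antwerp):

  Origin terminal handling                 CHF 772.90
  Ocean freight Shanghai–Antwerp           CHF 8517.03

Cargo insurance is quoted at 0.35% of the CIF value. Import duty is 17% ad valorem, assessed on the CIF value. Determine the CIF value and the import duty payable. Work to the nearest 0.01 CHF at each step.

CIF value: CHF 57531.26; import duty: CHF 9780.31

Let C be the CIF value. C = FCA price + pre-shipment costs + freight + 0.35% × C
C − 0.35% × C = 48039.97 + 772.90 + 8517.03
0.9965 × C = 57329.90
C = 57329.90 / 0.9965 = 57531.26
Insurance premium = 0.35% × 57531.26 = 201.36
Import duty = 57531.26 × 17% = 9780.31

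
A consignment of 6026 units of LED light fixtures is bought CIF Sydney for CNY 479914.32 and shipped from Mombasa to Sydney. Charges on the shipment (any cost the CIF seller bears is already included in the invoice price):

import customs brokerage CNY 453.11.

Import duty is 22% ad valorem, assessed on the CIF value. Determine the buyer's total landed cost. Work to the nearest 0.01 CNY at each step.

Total landed cost: CNY 585948.58

CIF: the seller pays costs through ocean freight and marine insurance to the destination port.
The CIF price already equals the CIF value: 479914.32
Import duty = 479914.32 × 22% = 105581.15
Buyer bears: brokerage 453.11 + duty 105581.15 = 106034.26
Landed cost = invoice 479914.32 + 106034.26 = 585948.58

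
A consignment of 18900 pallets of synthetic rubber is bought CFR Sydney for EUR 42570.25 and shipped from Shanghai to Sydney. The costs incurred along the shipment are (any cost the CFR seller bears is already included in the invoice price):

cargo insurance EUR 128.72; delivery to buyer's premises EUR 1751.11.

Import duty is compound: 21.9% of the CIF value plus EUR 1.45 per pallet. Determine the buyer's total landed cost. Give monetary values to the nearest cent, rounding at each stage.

CFR: the seller pays costs through ocean freight to the destination port, but not insurance.
CIF value = CFR price + insurance = 42570.25 + 128.72 = 42698.97
Ad valorem component: 42698.97 × 21.9% = 9351.07
Specific component: 18900 × 1.45 = 27405.00
Import duty = 9351.07 + 27405.00 = 36756.07
Buyer bears: insurance 128.72 + delivery 1751.11 + duty 36756.07 = 38635.90
Landed cost = invoice 42570.25 + 38635.90 = 81206.15

Total landed cost: EUR 81206.15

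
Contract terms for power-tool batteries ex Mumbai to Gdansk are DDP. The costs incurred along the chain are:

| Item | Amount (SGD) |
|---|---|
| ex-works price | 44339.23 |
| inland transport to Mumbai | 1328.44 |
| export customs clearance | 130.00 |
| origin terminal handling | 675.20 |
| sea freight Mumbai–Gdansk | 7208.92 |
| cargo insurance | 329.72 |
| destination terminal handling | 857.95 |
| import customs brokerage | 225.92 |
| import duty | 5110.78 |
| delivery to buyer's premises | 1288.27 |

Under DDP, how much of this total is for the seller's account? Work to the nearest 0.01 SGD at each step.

Seller's account: SGD 61494.43

DDP: the seller bears all costs including import duty.
Seller's account: goods 44339.23 + inland to port 1328.44 + export clearance 130.00 + origin terminal 675.20 + freight 7208.92 + insurance 329.72 + destination terminal 857.95 + brokerage 225.92 + duty 5110.78 + delivery 1288.27 = 61494.43
Buyer's account: 0.00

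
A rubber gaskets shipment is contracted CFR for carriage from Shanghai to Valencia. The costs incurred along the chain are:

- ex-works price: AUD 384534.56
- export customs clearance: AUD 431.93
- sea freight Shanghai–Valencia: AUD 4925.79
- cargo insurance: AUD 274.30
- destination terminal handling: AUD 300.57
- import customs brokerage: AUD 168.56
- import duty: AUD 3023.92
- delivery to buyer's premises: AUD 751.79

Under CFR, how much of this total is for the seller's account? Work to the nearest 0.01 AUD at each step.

CFR: the seller pays costs through ocean freight to the destination port, but not insurance.
Seller's account: goods 384534.56 + export clearance 431.93 + freight 4925.79 = 389892.28
Buyer's account: insurance 274.30 + destination terminal 300.57 + brokerage 168.56 + duty 3023.92 + delivery 751.79 = 4519.14

Seller's account: AUD 389892.28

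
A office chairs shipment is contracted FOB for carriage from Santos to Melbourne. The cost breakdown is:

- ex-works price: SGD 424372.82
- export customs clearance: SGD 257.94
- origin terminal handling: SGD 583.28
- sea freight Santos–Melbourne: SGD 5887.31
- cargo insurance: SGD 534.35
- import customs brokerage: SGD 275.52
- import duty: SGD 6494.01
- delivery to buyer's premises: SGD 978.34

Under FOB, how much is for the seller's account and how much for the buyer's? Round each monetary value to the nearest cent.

Seller: SGD 425214.04; buyer: SGD 14169.53

FOB: the seller bears costs until goods are on board at the origin port; the buyer bears freight, insurance and all costs thereafter.
Seller's account: goods 424372.82 + export clearance 257.94 + origin terminal 583.28 = 425214.04
Buyer's account: freight 5887.31 + insurance 534.35 + brokerage 275.52 + duty 6494.01 + delivery 978.34 = 14169.53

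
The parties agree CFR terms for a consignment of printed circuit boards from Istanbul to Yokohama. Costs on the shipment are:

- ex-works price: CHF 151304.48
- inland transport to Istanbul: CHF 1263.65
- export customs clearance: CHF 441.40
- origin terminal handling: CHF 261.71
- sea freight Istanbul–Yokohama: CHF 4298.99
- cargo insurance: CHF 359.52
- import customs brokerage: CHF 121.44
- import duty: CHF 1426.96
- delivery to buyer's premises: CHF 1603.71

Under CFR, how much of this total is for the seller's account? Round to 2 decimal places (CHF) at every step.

Seller's account: CHF 157570.23

CFR: the seller pays costs through ocean freight to the destination port, but not insurance.
Seller's account: goods 151304.48 + inland to port 1263.65 + export clearance 441.40 + origin terminal 261.71 + freight 4298.99 = 157570.23
Buyer's account: insurance 359.52 + brokerage 121.44 + duty 1426.96 + delivery 1603.71 = 3511.63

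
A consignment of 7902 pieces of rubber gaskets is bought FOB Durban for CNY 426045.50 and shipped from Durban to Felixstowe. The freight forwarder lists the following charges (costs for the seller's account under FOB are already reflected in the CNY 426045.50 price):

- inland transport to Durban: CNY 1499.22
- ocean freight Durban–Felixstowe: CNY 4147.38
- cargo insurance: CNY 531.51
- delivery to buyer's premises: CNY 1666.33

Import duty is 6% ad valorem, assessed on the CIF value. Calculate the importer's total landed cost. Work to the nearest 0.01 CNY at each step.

FOB: the seller bears costs until goods are on board at the origin port; the buyer bears freight, insurance and all costs thereafter.
Already in the invoice (seller's account under FOB): inland to port — exclude.
CIF value = FOB price + freight + insurance = 426045.50 + 4147.38 + 531.51 = 430724.39
Import duty = 430724.39 × 6% = 25843.46
Buyer bears: freight 4147.38 + insurance 531.51 + delivery 1666.33 + duty 25843.46 = 32188.68
Landed cost = invoice 426045.50 + 32188.68 = 458234.18

Total landed cost: CNY 458234.18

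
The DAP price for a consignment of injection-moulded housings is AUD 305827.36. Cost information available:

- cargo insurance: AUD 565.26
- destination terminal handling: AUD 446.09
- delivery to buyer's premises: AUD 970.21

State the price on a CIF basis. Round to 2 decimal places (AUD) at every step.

Not relevant to the conversion: insurance — on the seller under both DAP and CIF; already in the DAP price and stays in the CIF price.
From DAP to CIF, the seller no longer bears: destination terminal, delivery.
CIF price = 305827.36 − 446.09 − 970.21 = 304411.06

CIF price: AUD 304411.06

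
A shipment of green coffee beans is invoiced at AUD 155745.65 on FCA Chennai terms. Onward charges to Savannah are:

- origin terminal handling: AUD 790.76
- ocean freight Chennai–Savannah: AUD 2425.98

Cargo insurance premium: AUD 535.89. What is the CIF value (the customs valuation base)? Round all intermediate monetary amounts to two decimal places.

CIF = FCA price + pre-shipment costs + freight + insurance
CIF = 155745.65 + 790.76 + 2425.98 + 535.89 = 159498.28

CIF value: AUD 159498.28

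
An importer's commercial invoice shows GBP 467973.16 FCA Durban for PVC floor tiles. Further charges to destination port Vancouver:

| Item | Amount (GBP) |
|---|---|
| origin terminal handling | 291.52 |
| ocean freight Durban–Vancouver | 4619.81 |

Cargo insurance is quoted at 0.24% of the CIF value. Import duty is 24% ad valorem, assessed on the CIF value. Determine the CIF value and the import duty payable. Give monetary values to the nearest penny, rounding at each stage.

CIF value: GBP 474022.14; import duty: GBP 113765.31

Let C be the CIF value. C = FCA price + pre-shipment costs + freight + 0.24% × C
C − 0.24% × C = 467973.16 + 291.52 + 4619.81
0.9976 × C = 472884.49
C = 472884.49 / 0.9976 = 474022.14
Insurance premium = 0.24% × 474022.14 = 1137.65
Import duty = 474022.14 × 24% = 113765.31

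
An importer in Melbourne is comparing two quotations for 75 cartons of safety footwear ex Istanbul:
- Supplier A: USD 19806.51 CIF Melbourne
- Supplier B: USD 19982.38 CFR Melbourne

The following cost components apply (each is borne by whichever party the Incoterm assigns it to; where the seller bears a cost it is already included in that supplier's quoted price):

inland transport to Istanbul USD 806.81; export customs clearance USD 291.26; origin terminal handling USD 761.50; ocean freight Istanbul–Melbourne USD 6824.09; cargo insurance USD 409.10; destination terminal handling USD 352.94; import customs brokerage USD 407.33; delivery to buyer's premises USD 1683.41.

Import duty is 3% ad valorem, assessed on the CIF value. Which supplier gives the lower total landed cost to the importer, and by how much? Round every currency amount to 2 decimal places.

Supplier A is cheaper by USD 602.51

Supplier A (CIF):
The CIF price already equals the CIF value: 19806.51
Import duty = 19806.51 × 3% = 594.20
Buyer bears (A): 352.94 + 407.33 + 1683.41 = 2443.68
Landed cost (A) = invoice 19806.51 + 2443.68 + duty 594.20 = 22844.39
Supplier B (CFR):
CIF value = CFR price + insurance = 19982.38 + 409.10 = 20391.48
Import duty = 20391.48 × 3% = 611.74
Buyer bears (B): 409.10 + 352.94 + 407.33 + 1683.41 = 2852.78
Landed cost (B) = invoice 19982.38 + 2852.78 + duty 611.74 = 23446.90
Difference = |22844.39 − 23446.90| = 602.51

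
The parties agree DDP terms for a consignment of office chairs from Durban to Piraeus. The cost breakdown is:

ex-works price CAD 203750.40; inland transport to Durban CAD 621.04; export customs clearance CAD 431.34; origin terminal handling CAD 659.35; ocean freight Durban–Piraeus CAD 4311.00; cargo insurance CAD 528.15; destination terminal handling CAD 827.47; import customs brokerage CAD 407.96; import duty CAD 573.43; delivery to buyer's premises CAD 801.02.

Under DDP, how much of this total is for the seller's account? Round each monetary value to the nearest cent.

Seller's account: CAD 212911.16

DDP: the seller bears all costs including import duty.
Seller's account: goods 203750.40 + inland to port 621.04 + export clearance 431.34 + origin terminal 659.35 + freight 4311.00 + insurance 528.15 + destination terminal 827.47 + brokerage 407.96 + duty 573.43 + delivery 801.02 = 212911.16
Buyer's account: 0.00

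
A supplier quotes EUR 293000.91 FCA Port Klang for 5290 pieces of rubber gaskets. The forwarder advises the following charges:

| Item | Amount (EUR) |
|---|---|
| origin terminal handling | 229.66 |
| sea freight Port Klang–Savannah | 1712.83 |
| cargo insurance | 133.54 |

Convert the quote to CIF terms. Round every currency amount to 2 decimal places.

CIF price: EUR 295076.94

From FCA to CIF, the seller additionally bears: origin terminal, freight, insurance.
CIF price = 293000.91 + 229.66 + 1712.83 + 133.54 = 295076.94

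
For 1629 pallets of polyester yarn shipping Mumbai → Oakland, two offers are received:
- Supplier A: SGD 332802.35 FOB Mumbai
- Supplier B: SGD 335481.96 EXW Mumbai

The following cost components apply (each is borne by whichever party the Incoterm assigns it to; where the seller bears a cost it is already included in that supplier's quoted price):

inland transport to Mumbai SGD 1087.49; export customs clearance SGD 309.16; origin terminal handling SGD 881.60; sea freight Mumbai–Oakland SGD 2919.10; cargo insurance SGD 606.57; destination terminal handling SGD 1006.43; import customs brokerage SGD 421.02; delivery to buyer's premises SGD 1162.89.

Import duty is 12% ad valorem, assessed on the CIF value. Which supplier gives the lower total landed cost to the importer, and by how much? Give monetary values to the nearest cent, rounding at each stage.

Supplier A is cheaper by SGD 5552.81

Supplier A (FOB):
CIF value = FOB price + freight + insurance = 332802.35 + 2919.10 + 606.57 = 336328.02
Import duty = 336328.02 × 12% = 40359.36
Buyer bears (A): 2919.10 + 606.57 + 1006.43 + 421.02 + 1162.89 = 6116.01
Landed cost (A) = invoice 332802.35 + 6116.01 + duty 40359.36 = 379277.72
Supplier B (EXW):
CIF value = EXW price + inland to port + export clearance + origin terminal + freight + insurance = 335481.96 + 1087.49 + 309.16 + 881.60 + 2919.10 + 606.57 = 341285.88
Import duty = 341285.88 × 12% = 40954.31
Buyer bears (B): 1087.49 + 309.16 + 881.60 + 2919.10 + 606.57 + 1006.43 + 421.02 + 1162.89 = 8394.26
Landed cost (B) = invoice 335481.96 + 8394.26 + duty 40954.31 = 384830.53
Difference = |379277.72 − 384830.53| = 5552.81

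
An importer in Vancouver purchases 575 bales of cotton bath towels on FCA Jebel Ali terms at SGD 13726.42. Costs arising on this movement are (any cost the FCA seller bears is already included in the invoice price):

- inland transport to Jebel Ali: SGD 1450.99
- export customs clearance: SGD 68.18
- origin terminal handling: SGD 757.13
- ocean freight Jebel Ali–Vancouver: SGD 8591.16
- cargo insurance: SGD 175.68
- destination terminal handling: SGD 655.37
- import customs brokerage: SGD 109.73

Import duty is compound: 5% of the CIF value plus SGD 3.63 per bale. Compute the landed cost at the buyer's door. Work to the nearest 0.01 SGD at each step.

FCA: the seller delivers export-cleared goods to the carrier; the buyer bears costs from that point.
Already in the invoice (seller's account under FCA): inland to port, export clearance — exclude.
CIF value = FCA price + origin terminal + freight + insurance = 13726.42 + 757.13 + 8591.16 + 175.68 = 23250.39
Ad valorem component: 23250.39 × 5% = 1162.52
Specific component: 575 × 3.63 = 2087.25
Import duty = 1162.52 + 2087.25 = 3249.77
Buyer bears: origin terminal 757.13 + freight 8591.16 + insurance 175.68 + destination terminal 655.37 + brokerage 109.73 + duty 3249.77 = 13538.84
Landed cost = invoice 13726.42 + 13538.84 = 27265.26

Total landed cost: SGD 27265.26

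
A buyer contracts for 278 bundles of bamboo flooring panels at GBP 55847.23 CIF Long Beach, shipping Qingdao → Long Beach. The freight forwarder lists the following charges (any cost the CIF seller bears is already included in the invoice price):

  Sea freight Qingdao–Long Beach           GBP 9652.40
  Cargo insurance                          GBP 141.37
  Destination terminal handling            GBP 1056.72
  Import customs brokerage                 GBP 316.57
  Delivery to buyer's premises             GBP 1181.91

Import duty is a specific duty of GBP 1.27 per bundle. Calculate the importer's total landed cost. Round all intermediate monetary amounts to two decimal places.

Total landed cost: GBP 58755.49

CIF: the seller pays costs through ocean freight and marine insurance to the destination port.
Already in the invoice (seller's account under CIF): freight, insurance — exclude.
The CIF price already equals the CIF value: 55847.23
Import duty = 278 × 1.27 = 353.06
Buyer bears: destination terminal 1056.72 + brokerage 316.57 + delivery 1181.91 + duty 353.06 = 2908.26
Landed cost = invoice 55847.23 + 2908.26 = 58755.49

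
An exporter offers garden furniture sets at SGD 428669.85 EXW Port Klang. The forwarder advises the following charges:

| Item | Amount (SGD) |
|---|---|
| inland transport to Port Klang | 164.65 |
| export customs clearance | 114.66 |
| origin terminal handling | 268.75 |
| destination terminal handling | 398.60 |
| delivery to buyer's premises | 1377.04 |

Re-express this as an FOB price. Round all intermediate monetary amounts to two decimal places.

FOB price: SGD 429217.91

Not relevant to the conversion: destination terminal, delivery — on the buyer under both terms; not part of either seller's price.
From EXW to FOB, the seller additionally bears: inland to port, export clearance, origin terminal.
FOB price = 428669.85 + 164.65 + 114.66 + 268.75 = 429217.91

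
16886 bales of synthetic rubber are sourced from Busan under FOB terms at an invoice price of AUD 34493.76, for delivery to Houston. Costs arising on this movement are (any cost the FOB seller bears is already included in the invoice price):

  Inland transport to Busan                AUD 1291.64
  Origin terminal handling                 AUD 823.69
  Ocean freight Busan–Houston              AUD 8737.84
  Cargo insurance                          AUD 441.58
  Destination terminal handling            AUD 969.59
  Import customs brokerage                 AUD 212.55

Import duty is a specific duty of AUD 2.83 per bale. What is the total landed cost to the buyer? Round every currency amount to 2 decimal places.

Total landed cost: AUD 92642.70

FOB: the seller bears costs until goods are on board at the origin port; the buyer bears freight, insurance and all costs thereafter.
Already in the invoice (seller's account under FOB): inland to port, origin terminal — exclude.
CIF value = FOB price + freight + insurance = 34493.76 + 8737.84 + 441.58 = 43673.18
Import duty = 16886 × 2.83 = 47787.38
Buyer bears: freight 8737.84 + insurance 441.58 + destination terminal 969.59 + brokerage 212.55 + duty 47787.38 = 58148.94
Landed cost = invoice 34493.76 + 58148.94 = 92642.70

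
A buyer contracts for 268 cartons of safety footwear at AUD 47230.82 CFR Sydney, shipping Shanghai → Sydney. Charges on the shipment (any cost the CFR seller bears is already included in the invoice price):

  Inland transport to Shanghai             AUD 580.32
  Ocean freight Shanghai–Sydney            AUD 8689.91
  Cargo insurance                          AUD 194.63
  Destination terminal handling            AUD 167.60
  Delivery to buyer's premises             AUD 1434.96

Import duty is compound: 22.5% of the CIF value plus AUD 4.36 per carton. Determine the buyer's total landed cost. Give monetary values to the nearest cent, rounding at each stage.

CFR: the seller pays costs through ocean freight to the destination port, but not insurance.
Already in the invoice (seller's account under CFR): inland to port, freight — exclude.
CIF value = CFR price + insurance = 47230.82 + 194.63 = 47425.45
Ad valorem component: 47425.45 × 22.5% = 10670.73
Specific component: 268 × 4.36 = 1168.48
Import duty = 10670.73 + 1168.48 = 11839.21
Buyer bears: insurance 194.63 + destination terminal 167.60 + delivery 1434.96 + duty 11839.21 = 13636.40
Landed cost = invoice 47230.82 + 13636.40 = 60867.22

Total landed cost: AUD 60867.22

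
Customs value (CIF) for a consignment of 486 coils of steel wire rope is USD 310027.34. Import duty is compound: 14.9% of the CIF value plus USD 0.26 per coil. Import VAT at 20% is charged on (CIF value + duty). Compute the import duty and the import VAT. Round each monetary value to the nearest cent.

Ad valorem component: 310027.34 × 14.9% = 46194.07
Specific component: 486 × 0.26 = 126.36
Import duty = 46194.07 + 126.36 = 46320.43
VAT base = CIF + duty = 310027.34 + 46320.43 = 356347.77
Import VAT = 356347.77 × 20% = 71269.55

Import duty: USD 46320.43; import VAT: USD 71269.55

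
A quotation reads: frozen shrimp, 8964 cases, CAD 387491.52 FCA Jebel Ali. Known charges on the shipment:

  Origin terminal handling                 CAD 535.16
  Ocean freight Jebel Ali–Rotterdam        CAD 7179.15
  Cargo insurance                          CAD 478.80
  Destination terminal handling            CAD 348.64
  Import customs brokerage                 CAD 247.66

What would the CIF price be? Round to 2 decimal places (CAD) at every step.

Not relevant to the conversion: destination terminal, brokerage — on the buyer under both terms; not part of either seller's price.
From FCA to CIF, the seller additionally bears: origin terminal, freight, insurance.
CIF price = 387491.52 + 535.16 + 7179.15 + 478.80 = 395684.63

CIF price: CAD 395684.63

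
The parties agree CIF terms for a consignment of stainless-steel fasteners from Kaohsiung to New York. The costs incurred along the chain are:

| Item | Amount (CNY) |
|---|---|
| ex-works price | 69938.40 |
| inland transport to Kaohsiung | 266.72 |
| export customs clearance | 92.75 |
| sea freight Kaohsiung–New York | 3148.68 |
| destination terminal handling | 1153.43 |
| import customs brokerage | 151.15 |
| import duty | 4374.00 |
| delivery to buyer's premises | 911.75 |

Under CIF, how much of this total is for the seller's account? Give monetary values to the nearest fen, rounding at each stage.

Seller's account: CNY 73446.55

CIF: the seller pays costs through ocean freight and marine insurance to the destination port.
Seller's account: goods 69938.40 + inland to port 266.72 + export clearance 92.75 + freight 3148.68 = 73446.55
Buyer's account: destination terminal 1153.43 + brokerage 151.15 + duty 4374.00 + delivery 911.75 = 6590.33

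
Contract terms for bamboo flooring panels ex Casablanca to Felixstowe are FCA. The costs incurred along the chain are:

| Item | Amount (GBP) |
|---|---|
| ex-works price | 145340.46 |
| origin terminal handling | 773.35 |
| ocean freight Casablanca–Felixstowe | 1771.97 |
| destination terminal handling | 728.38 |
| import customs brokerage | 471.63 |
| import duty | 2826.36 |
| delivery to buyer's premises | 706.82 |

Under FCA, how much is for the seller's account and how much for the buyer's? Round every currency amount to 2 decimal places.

Seller: GBP 145340.46; buyer: GBP 7278.51

FCA: the seller delivers export-cleared goods to the carrier; the buyer bears costs from that point.
Seller's account: goods 145340.46 = 145340.46
Buyer's account: origin terminal 773.35 + freight 1771.97 + destination terminal 728.38 + brokerage 471.63 + duty 2826.36 + delivery 706.82 = 7278.51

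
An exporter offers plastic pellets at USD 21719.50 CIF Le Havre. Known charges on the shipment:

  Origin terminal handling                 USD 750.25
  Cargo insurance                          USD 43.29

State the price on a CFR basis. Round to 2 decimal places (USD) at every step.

Not relevant to the conversion: origin terminal — on the seller under both CIF and CFR; already in the CIF price and stays in the CFR price.
From CIF to CFR, the seller no longer bears: insurance.
CFR price = 21719.50 − 43.29 = 21676.21

CFR price: USD 21676.21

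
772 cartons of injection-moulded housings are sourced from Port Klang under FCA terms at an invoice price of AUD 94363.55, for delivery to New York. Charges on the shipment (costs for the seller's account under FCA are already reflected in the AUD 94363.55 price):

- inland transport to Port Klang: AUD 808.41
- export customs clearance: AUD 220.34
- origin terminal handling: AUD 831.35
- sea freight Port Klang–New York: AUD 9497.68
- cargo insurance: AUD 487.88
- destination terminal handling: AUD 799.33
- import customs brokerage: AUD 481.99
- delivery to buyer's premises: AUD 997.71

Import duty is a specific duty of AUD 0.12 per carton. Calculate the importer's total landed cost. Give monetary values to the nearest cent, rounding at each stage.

Total landed cost: AUD 107552.13

FCA: the seller delivers export-cleared goods to the carrier; the buyer bears costs from that point.
Already in the invoice (seller's account under FCA): inland to port, export clearance — exclude.
CIF value = FCA price + origin terminal + freight + insurance = 94363.55 + 831.35 + 9497.68 + 487.88 = 105180.46
Import duty = 772 × 0.12 = 92.64
Buyer bears: origin terminal 831.35 + freight 9497.68 + insurance 487.88 + destination terminal 799.33 + brokerage 481.99 + delivery 997.71 + duty 92.64 = 13188.58
Landed cost = invoice 94363.55 + 13188.58 = 107552.13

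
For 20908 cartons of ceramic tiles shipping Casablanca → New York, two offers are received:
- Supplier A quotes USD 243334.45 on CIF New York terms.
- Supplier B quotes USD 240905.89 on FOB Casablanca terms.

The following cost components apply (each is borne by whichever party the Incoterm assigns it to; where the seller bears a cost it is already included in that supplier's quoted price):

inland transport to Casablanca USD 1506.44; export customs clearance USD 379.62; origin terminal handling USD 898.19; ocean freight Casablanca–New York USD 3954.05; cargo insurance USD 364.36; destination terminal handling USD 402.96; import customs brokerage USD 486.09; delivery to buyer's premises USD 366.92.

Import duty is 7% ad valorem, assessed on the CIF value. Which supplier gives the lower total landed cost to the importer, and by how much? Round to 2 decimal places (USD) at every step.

Supplier A is cheaper by USD 2022.14

Supplier A (CIF):
The CIF price already equals the CIF value: 243334.45
Import duty = 243334.45 × 7% = 17033.41
Buyer bears (A): 402.96 + 486.09 + 366.92 = 1255.97
Landed cost (A) = invoice 243334.45 + 1255.97 + duty 17033.41 = 261623.83
Supplier B (FOB):
CIF value = FOB price + freight + insurance = 240905.89 + 3954.05 + 364.36 = 245224.30
Import duty = 245224.30 × 7% = 17165.70
Buyer bears (B): 3954.05 + 364.36 + 402.96 + 486.09 + 366.92 = 5574.38
Landed cost (B) = invoice 240905.89 + 5574.38 + duty 17165.70 = 263645.97
Difference = |261623.83 − 263645.97| = 2022.14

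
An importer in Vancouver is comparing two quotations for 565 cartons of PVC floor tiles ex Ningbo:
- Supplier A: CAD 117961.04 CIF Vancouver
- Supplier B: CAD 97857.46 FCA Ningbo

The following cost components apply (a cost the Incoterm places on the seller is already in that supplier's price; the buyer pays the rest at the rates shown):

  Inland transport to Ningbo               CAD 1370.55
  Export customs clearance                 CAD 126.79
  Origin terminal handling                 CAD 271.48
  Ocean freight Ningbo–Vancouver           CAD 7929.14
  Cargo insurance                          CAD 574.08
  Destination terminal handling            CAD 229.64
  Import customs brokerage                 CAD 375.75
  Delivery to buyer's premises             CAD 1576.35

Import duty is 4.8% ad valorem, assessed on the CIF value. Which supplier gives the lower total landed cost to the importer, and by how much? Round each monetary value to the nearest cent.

Supplier A (CIF):
The CIF price already equals the CIF value: 117961.04
Import duty = 117961.04 × 4.8% = 5662.13
Buyer bears (A): 229.64 + 375.75 + 1576.35 = 2181.74
Landed cost (A) = invoice 117961.04 + 2181.74 + duty 5662.13 = 125804.91
Supplier B (FCA):
CIF value = FCA price + origin terminal + freight + insurance = 97857.46 + 271.48 + 7929.14 + 574.08 = 106632.16
Import duty = 106632.16 × 4.8% = 5118.34
Buyer bears (B): 271.48 + 7929.14 + 574.08 + 229.64 + 375.75 + 1576.35 = 10956.44
Landed cost (B) = invoice 97857.46 + 10956.44 + duty 5118.34 = 113932.24
Difference = |125804.91 − 113932.24| = 11872.67

Supplier B is cheaper by CAD 11872.67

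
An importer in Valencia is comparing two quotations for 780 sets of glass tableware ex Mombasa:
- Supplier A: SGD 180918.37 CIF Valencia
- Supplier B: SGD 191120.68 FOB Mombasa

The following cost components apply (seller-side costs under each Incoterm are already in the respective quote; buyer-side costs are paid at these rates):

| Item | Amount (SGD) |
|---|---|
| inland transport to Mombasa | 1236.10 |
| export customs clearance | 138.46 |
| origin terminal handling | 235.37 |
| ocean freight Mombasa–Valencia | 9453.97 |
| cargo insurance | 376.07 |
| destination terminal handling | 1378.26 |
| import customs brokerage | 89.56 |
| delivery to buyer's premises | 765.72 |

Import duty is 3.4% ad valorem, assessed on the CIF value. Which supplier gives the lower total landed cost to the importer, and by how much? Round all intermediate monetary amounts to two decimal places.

Supplier A is cheaper by SGD 20713.45

Supplier A (CIF):
The CIF price already equals the CIF value: 180918.37
Import duty = 180918.37 × 3.4% = 6151.22
Buyer bears (A): 1378.26 + 89.56 + 765.72 = 2233.54
Landed cost (A) = invoice 180918.37 + 2233.54 + duty 6151.22 = 189303.13
Supplier B (FOB):
CIF value = FOB price + freight + insurance = 191120.68 + 9453.97 + 376.07 = 200950.72
Import duty = 200950.72 × 3.4% = 6832.32
Buyer bears (B): 9453.97 + 376.07 + 1378.26 + 89.56 + 765.72 = 12063.58
Landed cost (B) = invoice 191120.68 + 12063.58 + duty 6832.32 = 210016.58
Difference = |189303.13 − 210016.58| = 20713.45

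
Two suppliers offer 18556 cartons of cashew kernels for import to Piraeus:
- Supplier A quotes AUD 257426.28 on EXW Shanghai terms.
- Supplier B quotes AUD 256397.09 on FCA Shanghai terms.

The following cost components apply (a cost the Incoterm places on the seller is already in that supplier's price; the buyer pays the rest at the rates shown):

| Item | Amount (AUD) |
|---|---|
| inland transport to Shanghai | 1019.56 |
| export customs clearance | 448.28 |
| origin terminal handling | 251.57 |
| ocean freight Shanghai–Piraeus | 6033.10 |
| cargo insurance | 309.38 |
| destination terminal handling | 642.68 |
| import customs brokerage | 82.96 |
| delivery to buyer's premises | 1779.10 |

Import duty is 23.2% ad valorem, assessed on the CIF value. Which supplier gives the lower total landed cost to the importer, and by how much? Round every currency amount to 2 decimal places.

Supplier B is cheaper by AUD 3076.35

Supplier A (EXW):
CIF value = EXW price + inland to port + export clearance + origin terminal + freight + insurance = 257426.28 + 1019.56 + 448.28 + 251.57 + 6033.10 + 309.38 = 265488.17
Import duty = 265488.17 × 23.2% = 61593.26
Buyer bears (A): 1019.56 + 448.28 + 251.57 + 6033.10 + 309.38 + 642.68 + 82.96 + 1779.10 = 10566.63
Landed cost (A) = invoice 257426.28 + 10566.63 + duty 61593.26 = 329586.17
Supplier B (FCA):
CIF value = FCA price + origin terminal + freight + insurance = 256397.09 + 251.57 + 6033.10 + 309.38 = 262991.14
Import duty = 262991.14 × 23.2% = 61013.94
Buyer bears (B): 251.57 + 6033.10 + 309.38 + 642.68 + 82.96 + 1779.10 = 9098.79
Landed cost (B) = invoice 256397.09 + 9098.79 + duty 61013.94 = 326509.82
Difference = |329586.17 − 326509.82| = 3076.35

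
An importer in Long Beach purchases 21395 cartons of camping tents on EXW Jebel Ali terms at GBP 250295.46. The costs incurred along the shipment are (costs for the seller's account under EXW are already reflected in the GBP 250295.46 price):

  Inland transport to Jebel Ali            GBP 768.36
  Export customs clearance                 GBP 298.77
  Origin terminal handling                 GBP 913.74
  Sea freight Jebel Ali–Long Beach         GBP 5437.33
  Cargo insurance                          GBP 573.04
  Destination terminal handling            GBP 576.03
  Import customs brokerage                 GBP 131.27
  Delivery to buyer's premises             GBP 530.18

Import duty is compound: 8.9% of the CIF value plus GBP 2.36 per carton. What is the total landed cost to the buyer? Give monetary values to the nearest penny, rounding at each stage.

Total landed cost: GBP 333003.90

EXW: the seller makes goods available at their premises; the buyer bears all onward costs.
CIF value = EXW price + inland to port + export clearance + origin terminal + freight + insurance = 250295.46 + 768.36 + 298.77 + 913.74 + 5437.33 + 573.04 = 258286.70
Ad valorem component: 258286.70 × 8.9% = 22987.52
Specific component: 21395 × 2.36 = 50492.20
Import duty = 22987.52 + 50492.20 = 73479.72
Buyer bears: inland to port 768.36 + export clearance 298.77 + origin terminal 913.74 + freight 5437.33 + insurance 573.04 + destination terminal 576.03 + brokerage 131.27 + delivery 530.18 + duty 73479.72 = 82708.44
Landed cost = invoice 250295.46 + 82708.44 = 333003.90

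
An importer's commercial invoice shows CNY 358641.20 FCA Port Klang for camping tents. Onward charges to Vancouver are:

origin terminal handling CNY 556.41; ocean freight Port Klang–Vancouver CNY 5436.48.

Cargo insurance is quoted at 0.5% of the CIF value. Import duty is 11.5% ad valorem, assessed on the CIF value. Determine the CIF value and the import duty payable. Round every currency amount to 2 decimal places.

Let C be the CIF value. C = FCA price + pre-shipment costs + freight + 0.5% × C
C − 0.5% × C = 358641.20 + 556.41 + 5436.48
0.995 × C = 364634.09
C = 364634.09 / 0.995 = 366466.42
Insurance premium = 0.5% × 366466.42 = 1832.33
Import duty = 366466.42 × 11.5% = 42143.64

CIF value: CNY 366466.42; import duty: CNY 42143.64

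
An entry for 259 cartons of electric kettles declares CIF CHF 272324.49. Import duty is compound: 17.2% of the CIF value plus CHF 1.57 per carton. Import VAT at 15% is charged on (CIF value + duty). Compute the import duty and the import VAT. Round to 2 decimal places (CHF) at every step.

Ad valorem component: 272324.49 × 17.2% = 46839.81
Specific component: 259 × 1.57 = 406.63
Import duty = 46839.81 + 406.63 = 47246.44
VAT base = CIF + duty = 272324.49 + 47246.44 = 319570.93
Import VAT = 319570.93 × 15% = 47935.64

Import duty: CHF 47246.44; import VAT: CHF 47935.64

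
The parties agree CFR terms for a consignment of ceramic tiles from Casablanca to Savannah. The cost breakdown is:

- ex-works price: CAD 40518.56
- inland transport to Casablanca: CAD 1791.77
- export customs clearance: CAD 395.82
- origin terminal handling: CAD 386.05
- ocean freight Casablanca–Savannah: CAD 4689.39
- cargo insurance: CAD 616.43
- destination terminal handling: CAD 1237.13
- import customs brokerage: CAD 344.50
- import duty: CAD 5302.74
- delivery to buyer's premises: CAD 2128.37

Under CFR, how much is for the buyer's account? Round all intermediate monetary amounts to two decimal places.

CFR: the seller pays costs through ocean freight to the destination port, but not insurance.
Seller's account: goods 40518.56 + inland to port 1791.77 + export clearance 395.82 + origin terminal 386.05 + freight 4689.39 = 47781.59
Buyer's account: insurance 616.43 + destination terminal 1237.13 + brokerage 344.50 + duty 5302.74 + delivery 2128.37 = 9629.17

Buyer's account: CAD 9629.17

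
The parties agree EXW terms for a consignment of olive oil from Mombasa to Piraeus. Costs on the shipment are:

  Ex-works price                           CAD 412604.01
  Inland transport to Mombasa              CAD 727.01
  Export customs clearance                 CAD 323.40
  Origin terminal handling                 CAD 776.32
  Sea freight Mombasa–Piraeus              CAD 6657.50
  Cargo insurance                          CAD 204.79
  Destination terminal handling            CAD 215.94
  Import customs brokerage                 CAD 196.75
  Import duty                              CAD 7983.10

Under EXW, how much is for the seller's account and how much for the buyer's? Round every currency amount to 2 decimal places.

EXW: the seller makes goods available at their premises; the buyer bears all onward costs.
Seller's account: goods 412604.01 = 412604.01
Buyer's account: inland to port 727.01 + export clearance 323.40 + origin terminal 776.32 + freight 6657.50 + insurance 204.79 + destination terminal 215.94 + brokerage 196.75 + duty 7983.10 = 17084.81

Seller: CAD 412604.01; buyer: CAD 17084.81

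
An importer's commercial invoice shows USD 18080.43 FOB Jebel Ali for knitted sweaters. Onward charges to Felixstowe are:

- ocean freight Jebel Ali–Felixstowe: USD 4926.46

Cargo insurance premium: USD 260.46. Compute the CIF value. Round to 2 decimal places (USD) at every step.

CIF = FOB price + freight + insurance
CIF = 18080.43 + 4926.46 + 260.46 = 23267.35

CIF value: USD 23267.35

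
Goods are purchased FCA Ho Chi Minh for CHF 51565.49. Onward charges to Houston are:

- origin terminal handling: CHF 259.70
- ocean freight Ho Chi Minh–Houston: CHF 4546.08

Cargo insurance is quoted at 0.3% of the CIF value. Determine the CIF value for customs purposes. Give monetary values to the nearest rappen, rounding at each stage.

CIF value: CHF 56540.89

Let C be the CIF value. C = FCA price + pre-shipment costs + freight + 0.3% × C
C − 0.3% × C = 51565.49 + 259.70 + 4546.08
0.997 × C = 56371.27
C = 56371.27 / 0.997 = 56540.89
Insurance premium = 0.3% × 56540.89 = 169.62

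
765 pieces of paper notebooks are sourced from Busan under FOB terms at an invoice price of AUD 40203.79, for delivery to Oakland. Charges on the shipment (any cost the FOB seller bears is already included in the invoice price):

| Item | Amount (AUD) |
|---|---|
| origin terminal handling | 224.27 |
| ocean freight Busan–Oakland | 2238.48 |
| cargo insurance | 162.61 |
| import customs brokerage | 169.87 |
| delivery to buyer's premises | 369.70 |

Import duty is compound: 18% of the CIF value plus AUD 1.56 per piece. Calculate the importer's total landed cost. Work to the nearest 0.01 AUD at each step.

FOB: the seller bears costs until goods are on board at the origin port; the buyer bears freight, insurance and all costs thereafter.
Already in the invoice (seller's account under FOB): origin terminal — exclude.
CIF value = FOB price + freight + insurance = 40203.79 + 2238.48 + 162.61 = 42604.88
Ad valorem component: 42604.88 × 18% = 7668.88
Specific component: 765 × 1.56 = 1193.40
Import duty = 7668.88 + 1193.40 = 8862.28
Buyer bears: freight 2238.48 + insurance 162.61 + brokerage 169.87 + delivery 369.70 + duty 8862.28 = 11802.94
Landed cost = invoice 40203.79 + 11802.94 = 52006.73

Total landed cost: AUD 52006.73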